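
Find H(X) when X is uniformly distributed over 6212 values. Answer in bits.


H = log2(n) = log2(6212) = 12.6008

12.6008 bits


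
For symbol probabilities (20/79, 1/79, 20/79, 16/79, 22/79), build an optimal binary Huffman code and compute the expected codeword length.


Huffman construction (repeatedly merge the two least-probable nodes; each merge adds 1 bit to every symbol beneath it): 1/79 + 16/79 = 17/79; 17/79 + 20/79 = 37/79; 20/79 + 22/79 = 42/79; 37/79 + 42/79 = 1. Resulting codeword lengths (in the order the probabilities were given): (2, 3, 2, 3, 2). L_avg = sum(p_i * l_i) = 20/79*2 + 1/79*3 + 20/79*2 + 16/79*3 + 22/79*2 = 175/79 = 2.2152

2.2152 bits


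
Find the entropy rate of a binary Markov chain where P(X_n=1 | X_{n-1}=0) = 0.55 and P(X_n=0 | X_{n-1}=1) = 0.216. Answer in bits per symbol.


Stationary distribution: pi_0 = p10/(p01+p10) = 0.282, pi_1 = 0.718. Entropy rate H' = pi_0*H(p01) + pi_1*H(p10) = 0.282*0.9928 + 0.718*0.7528 = 0.8205

0.8205 bits/symbol


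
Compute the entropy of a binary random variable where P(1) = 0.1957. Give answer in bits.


H = -p*log2(p) - (1-p)*log2(1-p). -0.1957*log2(0.1957) = 0.460538; -0.8043*log2(0.8043) = 0.252707. H = 0.460538 + 0.252707 = 0.7132

0.7132 bits


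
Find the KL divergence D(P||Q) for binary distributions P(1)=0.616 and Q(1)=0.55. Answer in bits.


KL = p*log2(p/q) + (1-p)*log2((1-p)/(1-q)) = 0.616*log2(0.616/0.55) + 0.384*log2(0.384/0.45) = 0.0128

0.0128 bits


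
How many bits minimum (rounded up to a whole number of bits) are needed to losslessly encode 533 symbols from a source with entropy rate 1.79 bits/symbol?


Minimum bits >= n * H = 533 * 1.79 = 954.07, rounded up to a whole number of bits = 955

955 bits


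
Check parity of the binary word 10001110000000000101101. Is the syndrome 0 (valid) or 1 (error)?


Syndrome = XOR of all bits = 1 XOR 0 XOR 0 XOR 0 XOR 1 XOR 1 XOR 1 XOR 0 XOR 0 XOR 0 XOR 0 XOR 0 XOR 0 XOR 0 XOR 0 XOR 0 XOR 0 XOR 1 XOR 0 XOR 1 XOR 1 XOR 0 XOR 1 = 0

0


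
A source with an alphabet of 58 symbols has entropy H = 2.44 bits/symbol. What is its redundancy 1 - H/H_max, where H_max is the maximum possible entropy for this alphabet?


H_max = log2(K) = log2(58) = 5.858 bits/symbol. Redundancy = 1 - H/H_max = 1 - 2.44/5.858 = 1 - 0.4165 = 0.5835

0.5835


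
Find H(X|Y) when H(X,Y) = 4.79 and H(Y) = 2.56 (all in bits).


H(X|Y) = H(X,Y) - H(Y) = 4.79 - 2.56 = 2.23

2.23 bits


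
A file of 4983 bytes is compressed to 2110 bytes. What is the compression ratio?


Ratio = original / compressed = 4983 / 2110 = 2.3616

2.3616


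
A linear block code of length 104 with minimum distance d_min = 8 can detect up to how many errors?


Detection capability = d_min - 1 = 8 - 1 = 7

7 errors


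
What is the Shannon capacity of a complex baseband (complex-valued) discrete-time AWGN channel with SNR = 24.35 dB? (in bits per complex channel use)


SNR_linear = 10^(24.35/10) = 272.2701; C = log2(1 + SNR_linear) = log2(1 + 272.2701) = 8.0942

8.0942 bits/channel use


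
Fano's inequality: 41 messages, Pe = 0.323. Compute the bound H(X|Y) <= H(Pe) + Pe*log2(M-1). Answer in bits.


H(Pe) = -Pe*log2(Pe) - (1-Pe)*log2(1-Pe) = -0.323*log2(0.323) - 0.677*log2(0.677) = 0.526617 + 0.380997 = 0.9076. Pe*log2(M-1) = 0.323*log2(40) = 1.718983. Bound = H(Pe) + Pe*log2(M-1) = 0.526617 + 0.380997 + 1.718983 = 2.6266

2.6266 bits


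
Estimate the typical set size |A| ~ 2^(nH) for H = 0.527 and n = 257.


log2|A_typical| = nH = 257 * 0.527 = 135.439, so |A_typical| ~ 2^135.439 = 5.905e+40

5.905e+40


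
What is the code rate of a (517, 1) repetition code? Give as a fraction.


Rate = k/n = 1/517

1/517


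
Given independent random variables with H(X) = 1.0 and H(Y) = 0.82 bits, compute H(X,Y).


For independent variables, H(X,Y) = H(X) + H(Y) = 1.0 + 0.82 = 1.82

1.82 bits


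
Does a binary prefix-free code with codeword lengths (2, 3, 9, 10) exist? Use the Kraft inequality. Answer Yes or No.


Kraft sum = sum(2^(-l_i)) = 0.3779, need <= 1. Result: satisfied (a binary prefix-free code with these lengths exists)

Yes


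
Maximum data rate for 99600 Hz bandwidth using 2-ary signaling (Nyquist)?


Rate = 2 * B * log2(M) = 2 * 99600 * 1.0 = 199200.0

199200.0 bps


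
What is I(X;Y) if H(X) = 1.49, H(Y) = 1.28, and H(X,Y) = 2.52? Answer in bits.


I(X;Y) = H(X) + H(Y) - H(X,Y) = 1.49 + 1.28 - 2.52 = 0.25

0.25 bits


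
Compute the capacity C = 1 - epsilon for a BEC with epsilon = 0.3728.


C = 1 - epsilon = 1 - 0.3728 = 0.6272

0.6272 bits


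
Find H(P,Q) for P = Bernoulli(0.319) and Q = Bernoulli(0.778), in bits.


H(P,Q) = -p*log2(q) - (1-p)*log2(1-q). -0.319*log2(0.778) = 0.115528; -0.681*log2(0.222) = 1.478702. H(P,Q) = 0.115528 + 1.478702 = 1.5942

1.5942 bits


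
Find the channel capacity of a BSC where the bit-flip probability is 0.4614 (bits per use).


H(p) = -p*log2(p) - (1-p)*log2(1-p) = -0.4614*log2(0.4614) - 0.5386*log2(0.5386) = 0.514881 + 0.480816 = 0.9957. C = 1 - H(p) = 1 - 0.9957 = 0.0043

0.0043 bits


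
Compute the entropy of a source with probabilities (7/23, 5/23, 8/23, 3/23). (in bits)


H = -sum(p_i * log2(p_i)). Terms: -(7/23)*log2(7/23) = 0.522324; -(5/23)*log2(5/23) = 0.478616; -(8/23)*log2(8/23) = 0.529935; -(3/23)*log2(3/23) = 0.383296. H = 0.522324 + 0.478616 + 0.529935 + 0.383296 = 1.9142

1.9142 bits


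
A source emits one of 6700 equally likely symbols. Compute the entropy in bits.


H = log2(n) = log2(6700) = 12.7099

12.7099 bits


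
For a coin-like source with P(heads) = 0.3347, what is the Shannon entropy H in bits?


H = -p*log2(p) - (1-p)*log2(1-p). -0.3347*log2(0.3347) = 0.528511; -0.6653*log2(0.6653) = 0.391145. H = 0.528511 + 0.391145 = 0.9197

0.9197 bits


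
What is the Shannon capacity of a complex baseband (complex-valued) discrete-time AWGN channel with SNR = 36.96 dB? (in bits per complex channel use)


SNR_linear = 10^(36.96/10) = 4965.9232; C = log2(1 + SNR_linear) = log2(1 + 4965.9232) = 12.2781

12.2781 bits/channel use


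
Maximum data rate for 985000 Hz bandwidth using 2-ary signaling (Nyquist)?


Rate = 2 * B * log2(M) = 2 * 985000 * 1.0 = 1970000.0

1970000.0 bps


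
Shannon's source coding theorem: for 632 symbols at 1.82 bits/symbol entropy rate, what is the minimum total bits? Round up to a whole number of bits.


Minimum bits >= n * H = 632 * 1.82 = 1150.24, rounded up to a whole number of bits = 1151

1151 bits


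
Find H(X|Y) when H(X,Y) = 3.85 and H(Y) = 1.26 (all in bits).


H(X|Y) = H(X,Y) - H(Y) = 3.85 - 1.26 = 2.59

2.59 bits


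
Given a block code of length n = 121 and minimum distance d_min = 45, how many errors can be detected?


Detection capability = d_min - 1 = 45 - 1 = 44

44 errors


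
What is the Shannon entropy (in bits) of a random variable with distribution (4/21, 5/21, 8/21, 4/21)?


H = -sum(p_i * log2(p_i)). Terms: -(4/21)*log2(4/21) = 0.455680; -(5/21)*log2(5/21) = 0.492950; -(8/21)*log2(8/21) = 0.530407; -(4/21)*log2(4/21) = 0.455680. H = 0.455680 + 0.492950 + 0.530407 + 0.455680 = 1.9347

1.9347 bits


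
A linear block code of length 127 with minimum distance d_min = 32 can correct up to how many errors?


Correction capability = floor((d-1)/2) = floor((32-1)/2) = 15

15 errors


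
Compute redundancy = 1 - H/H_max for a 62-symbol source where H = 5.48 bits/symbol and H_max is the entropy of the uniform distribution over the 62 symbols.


H_max = log2(K) = log2(62) = 5.9542 bits/symbol. Redundancy = 1 - H/H_max = 1 - 5.48/5.9542 = 1 - 0.9204 = 0.0796

0.0796


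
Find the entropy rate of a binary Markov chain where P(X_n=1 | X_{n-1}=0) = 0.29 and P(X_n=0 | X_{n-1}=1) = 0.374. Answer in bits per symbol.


Stationary distribution: pi_0 = p10/(p01+p10) = 0.5633, pi_1 = 0.4367. Entropy rate H' = pi_0*H(p01) + pi_1*H(p10) = 0.5633*0.8687 + 0.4367*0.9537 = 0.9058

0.9058 bits/symbol


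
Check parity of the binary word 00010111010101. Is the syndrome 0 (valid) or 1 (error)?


Syndrome = XOR of all bits = 0 XOR 0 XOR 0 XOR 1 XOR 0 XOR 1 XOR 1 XOR 1 XOR 0 XOR 1 XOR 0 XOR 1 XOR 0 XOR 1 = 1

1


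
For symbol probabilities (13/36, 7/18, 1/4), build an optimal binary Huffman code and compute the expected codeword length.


Huffman construction (repeatedly merge the two least-probable nodes; each merge adds 1 bit to every symbol beneath it): 1/4 + 13/36 = 11/18; 7/18 + 11/18 = 1. Resulting codeword lengths (in the order the probabilities were given): (2, 1, 2). L_avg = sum(p_i * l_i) = 13/36*2 + 7/18*1 + 1/4*2 = 29/18 = 1.6111

1.6111 bits


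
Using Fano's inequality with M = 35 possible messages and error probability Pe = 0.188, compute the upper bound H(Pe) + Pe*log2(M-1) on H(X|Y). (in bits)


H(Pe) = -Pe*log2(Pe) - (1-Pe)*log2(1-Pe) = -0.188*log2(0.188) - 0.812*log2(0.812) = 0.453305 + 0.243964 = 0.6973. Pe*log2(M-1) = 0.188*log2(34) = 0.956443. Bound = H(Pe) + Pe*log2(M-1) = 0.453305 + 0.243964 + 0.956443 = 1.6537

1.6537 bits


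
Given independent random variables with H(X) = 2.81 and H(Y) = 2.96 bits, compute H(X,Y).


For independent variables, H(X,Y) = H(X) + H(Y) = 2.81 + 2.96 = 5.77

5.77 bits


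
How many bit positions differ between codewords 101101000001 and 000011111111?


Count differing positions: ^ . ^ ^ ^ . ^ ^ ^ ^ ^ . = 9 differences

9


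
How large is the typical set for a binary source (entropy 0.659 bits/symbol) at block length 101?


log2|A_typical| = nH = 101 * 0.659 = 66.559, so |A_typical| ~ 2^66.559 = 1.087e+20

1.087e+20


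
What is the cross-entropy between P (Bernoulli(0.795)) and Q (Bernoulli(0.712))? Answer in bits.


H(P,Q) = -p*log2(q) - (1-p)*log2(1-q). -0.795*log2(0.712) = 0.389590; -0.205*log2(0.288) = 0.368151. H(P,Q) = 0.389590 + 0.368151 = 0.7577

0.7577 bits


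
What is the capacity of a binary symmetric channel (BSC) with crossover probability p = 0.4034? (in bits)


H(p) = -p*log2(p) - (1-p)*log2(1-p) = -0.4034*log2(0.4034) - 0.5966*log2(0.5966) = 0.528340 + 0.444565 = 0.9729. C = 1 - H(p) = 1 - 0.9729 = 0.0271

0.0271 bits


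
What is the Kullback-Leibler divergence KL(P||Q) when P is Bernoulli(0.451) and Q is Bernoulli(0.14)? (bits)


KL = p*log2(p/q) + (1-p)*log2((1-p)/(1-q)) = 0.451*log2(0.451/0.14) + 0.549*log2(0.549/0.86) = 0.4057

0.4057 bits


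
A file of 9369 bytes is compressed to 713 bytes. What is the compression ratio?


Ratio = original / compressed = 9369 / 713 = 13.1403

13.1403


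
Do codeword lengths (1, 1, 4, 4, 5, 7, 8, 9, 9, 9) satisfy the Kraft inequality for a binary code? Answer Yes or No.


Kraft sum = sum(2^(-l_i)) = 1.1738, need <= 1. Result: violated (a binary prefix-free code with these lengths cannot exist)

No


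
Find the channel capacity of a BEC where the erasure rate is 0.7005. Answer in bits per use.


C = 1 - epsilon = 1 - 0.7005 = 0.2995

0.2995 bits


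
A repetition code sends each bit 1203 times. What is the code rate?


Rate = k/n = 1/1203

1/1203


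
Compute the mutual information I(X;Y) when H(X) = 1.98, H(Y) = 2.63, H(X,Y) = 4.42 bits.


I(X;Y) = H(X) + H(Y) - H(X,Y) = 1.98 + 2.63 - 4.42 = 0.19

0.19 bits


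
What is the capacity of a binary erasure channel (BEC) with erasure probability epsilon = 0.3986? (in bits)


C = 1 - epsilon = 1 - 0.3986 = 0.6014

0.6014 bits


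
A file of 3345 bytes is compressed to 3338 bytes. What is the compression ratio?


Ratio = original / compressed = 3345 / 3338 = 1.0021

1.0021


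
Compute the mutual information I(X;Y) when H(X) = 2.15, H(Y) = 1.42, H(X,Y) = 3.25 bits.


I(X;Y) = H(X) + H(Y) - H(X,Y) = 2.15 + 1.42 - 3.25 = 0.32

0.32 bits


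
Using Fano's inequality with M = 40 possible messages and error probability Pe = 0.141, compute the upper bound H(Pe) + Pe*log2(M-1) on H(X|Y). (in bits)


H(Pe) = -Pe*log2(Pe) - (1-Pe)*log2(1-Pe) = -0.141*log2(0.141) - 0.859*log2(0.859) = 0.398499 + 0.188353 = 0.5869. Pe*log2(M-1) = 0.141*log2(39) = 0.745242. Bound = H(Pe) + Pe*log2(M-1) = 0.398499 + 0.188353 + 0.745242 = 1.3321

1.3321 bits


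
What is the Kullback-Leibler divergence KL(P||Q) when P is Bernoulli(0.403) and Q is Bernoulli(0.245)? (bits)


KL = p*log2(p/q) + (1-p)*log2((1-p)/(1-q)) = 0.403*log2(0.403/0.245) + 0.597*log2(0.597/0.755) = 0.0871

0.0871 bits


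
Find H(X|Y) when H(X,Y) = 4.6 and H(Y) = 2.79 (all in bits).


H(X|Y) = H(X,Y) - H(Y) = 4.6 - 2.79 = 1.81

1.81 bits


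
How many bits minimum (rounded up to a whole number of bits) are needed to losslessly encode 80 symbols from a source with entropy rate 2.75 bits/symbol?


Minimum bits >= n * H = 80 * 2.75 = 220.0, rounded up to a whole number of bits = 220

220 bits


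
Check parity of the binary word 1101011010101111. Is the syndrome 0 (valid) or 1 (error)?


Syndrome = XOR of all bits = 1 XOR 1 XOR 0 XOR 1 XOR 0 XOR 1 XOR 1 XOR 0 XOR 1 XOR 0 XOR 1 XOR 0 XOR 1 XOR 1 XOR 1 XOR 1 = 1

1


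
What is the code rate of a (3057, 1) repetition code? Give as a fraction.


Rate = k/n = 1/3057

1/3057


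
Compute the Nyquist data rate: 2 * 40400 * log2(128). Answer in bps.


Rate = 2 * B * log2(M) = 2 * 40400 * 7.0 = 565600.0

565600.0 bps


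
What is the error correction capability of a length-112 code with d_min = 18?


Correction capability = floor((d-1)/2) = floor((18-1)/2) = 8

8 errors


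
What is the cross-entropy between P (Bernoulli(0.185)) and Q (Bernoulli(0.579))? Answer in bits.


H(P,Q) = -p*log2(q) - (1-p)*log2(1-q). -0.185*log2(0.579) = 0.145847; -0.815*log2(0.421) = 1.017208. H(P,Q) = 0.145847 + 1.017208 = 1.1631

1.1631 bits


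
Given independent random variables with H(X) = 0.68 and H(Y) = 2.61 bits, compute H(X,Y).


For independent variables, H(X,Y) = H(X) + H(Y) = 0.68 + 2.61 = 3.29

3.29 bits


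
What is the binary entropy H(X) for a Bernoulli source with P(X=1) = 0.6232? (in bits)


H = -p*log2(p) - (1-p)*log2(1-p). -0.6232*log2(0.6232) = 0.425168; -0.3768*log2(0.3768) = 0.530583. H = 0.425168 + 0.530583 = 0.9558

0.9558 bits


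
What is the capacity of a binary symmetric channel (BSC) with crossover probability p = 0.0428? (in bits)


H(p) = -p*log2(p) - (1-p)*log2(1-p) = -0.0428*log2(0.0428) - 0.9572*log2(0.9572) = 0.194579 + 0.060407 = 0.255. C = 1 - H(p) = 1 - 0.255 = 0.745

0.745 bits


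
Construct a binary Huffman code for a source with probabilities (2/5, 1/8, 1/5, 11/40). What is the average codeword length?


Huffman construction (repeatedly merge the two least-probable nodes; each merge adds 1 bit to every symbol beneath it): 1/8 + 1/5 = 13/40; 11/40 + 13/40 = 3/5; 2/5 + 3/5 = 1. Resulting codeword lengths (in the order the probabilities were given): (1, 3, 3, 2). L_avg = sum(p_i * l_i) = 2/5*1 + 1/8*3 + 1/5*3 + 11/40*2 = 77/40 = 1.925

1.925 bits


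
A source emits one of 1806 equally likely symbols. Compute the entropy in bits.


H = log2(n) = log2(1806) = 10.8186

10.8186 bits


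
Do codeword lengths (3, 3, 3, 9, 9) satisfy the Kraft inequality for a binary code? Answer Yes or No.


Kraft sum = sum(2^(-l_i)) = 0.3789, need <= 1. Result: satisfied (a binary prefix-free code with these lengths exists)

Yes


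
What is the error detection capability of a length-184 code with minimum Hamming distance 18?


Detection capability = d_min - 1 = 18 - 1 = 17

17 errors


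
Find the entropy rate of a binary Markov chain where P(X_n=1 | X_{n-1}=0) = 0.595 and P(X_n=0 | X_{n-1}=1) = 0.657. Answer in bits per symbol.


Stationary distribution: pi_0 = p10/(p01+p10) = 0.5248, pi_1 = 0.4752. Entropy rate H' = pi_0*H(p01) + pi_1*H(p10) = 0.5248*0.9738 + 0.4752*0.9277 = 0.9519

0.9519 bits/symbol


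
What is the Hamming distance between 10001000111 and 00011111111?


Count differing positions: ^ . . ^ . ^ ^ ^ . . . = 5 differences

5


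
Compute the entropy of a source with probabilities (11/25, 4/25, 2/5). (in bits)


H = -sum(p_i * log2(p_i)). Terms: -(11/25)*log2(11/25) = 0.521147; -(4/25)*log2(4/25) = 0.423017; -(2/5)*log2(2/5) = 0.528771. H = 0.521147 + 0.423017 + 0.528771 = 1.4729

1.4729 bits


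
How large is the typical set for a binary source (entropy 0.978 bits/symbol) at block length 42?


log2|A_typical| = nH = 42 * 0.978 = 41.076, so |A_typical| ~ 2^41.076 = 2.318e+12

2.318e+12


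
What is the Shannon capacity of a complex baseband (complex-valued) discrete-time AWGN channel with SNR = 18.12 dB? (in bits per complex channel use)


SNR_linear = 10^(18.12/10) = 64.8634; C = log2(1 + SNR_linear) = log2(1 + 64.8634) = 6.0414

6.0414 bits/channel use


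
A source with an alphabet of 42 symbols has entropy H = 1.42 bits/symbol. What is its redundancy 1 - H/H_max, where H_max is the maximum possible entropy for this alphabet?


H_max = log2(K) = log2(42) = 5.3923 bits/symbol. Redundancy = 1 - H/H_max = 1 - 1.42/5.3923 = 1 - 0.2633 = 0.7367

0.7367


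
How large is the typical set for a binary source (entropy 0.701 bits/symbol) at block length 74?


log2|A_typical| = nH = 74 * 0.701 = 51.874, so |A_typical| ~ 2^51.874 = 4.127e+15

4.127e+15


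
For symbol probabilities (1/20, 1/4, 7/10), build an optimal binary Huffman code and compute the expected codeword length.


Huffman construction (repeatedly merge the two least-probable nodes; each merge adds 1 bit to every symbol beneath it): 1/20 + 1/4 = 3/10; 3/10 + 7/10 = 1. Resulting codeword lengths (in the order the probabilities were given): (2, 2, 1). L_avg = sum(p_i * l_i) = 1/20*2 + 1/4*2 + 7/10*1 = 13/10 = 1.3

1.3 bits


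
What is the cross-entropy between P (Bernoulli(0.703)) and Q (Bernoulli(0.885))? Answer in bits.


H(P,Q) = -p*log2(q) - (1-p)*log2(1-q). -0.703*log2(0.885) = 0.123904; -0.297*log2(0.115) = 0.926727. H(P,Q) = 0.123904 + 0.926727 = 1.0506

1.0506 bits


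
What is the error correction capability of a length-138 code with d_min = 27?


Correction capability = floor((d-1)/2) = floor((27-1)/2) = 13

13 errors


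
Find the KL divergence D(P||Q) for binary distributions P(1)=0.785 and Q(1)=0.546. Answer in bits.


KL = p*log2(p/q) + (1-p)*log2((1-p)/(1-q)) = 0.785*log2(0.785/0.546) + 0.215*log2(0.215/0.454) = 0.1793

0.1793 bits


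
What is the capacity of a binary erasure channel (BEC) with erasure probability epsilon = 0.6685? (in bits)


C = 1 - epsilon = 1 - 0.6685 = 0.3315

0.3315 bits


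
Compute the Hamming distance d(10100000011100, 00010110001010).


Count differing positions: ^ . ^ ^ . ^ ^ . . ^ . ^ ^ . = 8 differences

8


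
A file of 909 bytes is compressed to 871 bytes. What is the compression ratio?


Ratio = original / compressed = 909 / 871 = 1.0436

1.0436


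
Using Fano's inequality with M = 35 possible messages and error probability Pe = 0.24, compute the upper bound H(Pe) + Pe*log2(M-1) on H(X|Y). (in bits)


H(Pe) = -Pe*log2(Pe) - (1-Pe)*log2(1-Pe) = -0.24*log2(0.24) - 0.76*log2(0.76) = 0.494134 + 0.300906 = 0.795. Pe*log2(M-1) = 0.24*log2(34) = 1.220991. Bound = H(Pe) + Pe*log2(M-1) = 0.494134 + 0.300906 + 1.220991 = 2.016

2.016 bits


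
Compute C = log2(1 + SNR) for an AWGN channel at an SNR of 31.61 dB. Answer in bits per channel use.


SNR_linear = 10^(31.61/10) = 1448.7719; C = log2(1 + SNR_linear) = log2(1 + 1448.7719) = 10.5016

10.5016 bits/channel use


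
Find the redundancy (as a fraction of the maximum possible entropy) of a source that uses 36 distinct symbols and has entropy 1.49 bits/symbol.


H_max = log2(K) = log2(36) = 5.1699 bits/symbol. Redundancy = 1 - H/H_max = 1 - 1.49/5.1699 = 1 - 0.2882 = 0.7118

0.7118


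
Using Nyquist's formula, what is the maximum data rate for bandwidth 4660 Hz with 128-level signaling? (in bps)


Rate = 2 * B * log2(M) = 2 * 4660 * 7.0 = 65240.0

65240.0 bps


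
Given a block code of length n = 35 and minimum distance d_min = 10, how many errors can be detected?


Detection capability = d_min - 1 = 10 - 1 = 9

9 errors


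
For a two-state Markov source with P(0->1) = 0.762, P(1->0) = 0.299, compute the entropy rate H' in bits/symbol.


Stationary distribution: pi_0 = p10/(p01+p10) = 0.2818, pi_1 = 0.7182. Entropy rate H' = pi_0*H(p01) + pi_1*H(p10) = 0.2818*0.7917 + 0.7182*0.8801 = 0.8552

0.8552 bits/symbol


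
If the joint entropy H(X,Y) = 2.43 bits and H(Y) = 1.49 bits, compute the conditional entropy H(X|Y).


H(X|Y) = H(X,Y) - H(Y) = 2.43 - 1.49 = 0.94

0.94 bits


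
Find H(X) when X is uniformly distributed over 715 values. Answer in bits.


H = log2(n) = log2(715) = 9.4818

9.4818 bits


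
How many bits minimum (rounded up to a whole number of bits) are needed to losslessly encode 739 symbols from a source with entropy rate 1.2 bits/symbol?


Minimum bits >= n * H = 739 * 1.2 = 886.8, rounded up to a whole number of bits = 887

887 bits


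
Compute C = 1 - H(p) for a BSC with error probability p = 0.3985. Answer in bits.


H(p) = -p*log2(p) - (1-p)*log2(1-p) = -0.3985*log2(0.3985) - 0.6015*log2(0.6015) = 0.528948 + 0.441118 = 0.9701. C = 1 - H(p) = 1 - 0.9701 = 0.0299

0.0299 bits


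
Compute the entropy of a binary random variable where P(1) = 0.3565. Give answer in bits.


H = -p*log2(p) - (1-p)*log2(1-p). -0.3565*log2(0.3565) = 0.530481; -0.6435*log2(0.6435) = 0.409258. H = 0.530481 + 0.409258 = 0.9397

0.9397 bits


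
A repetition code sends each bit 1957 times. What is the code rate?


Rate = k/n = 1/1957

1/1957


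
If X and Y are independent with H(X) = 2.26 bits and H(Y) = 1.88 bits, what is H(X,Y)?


For independent variables, H(X,Y) = H(X) + H(Y) = 2.26 + 1.88 = 4.14

4.14 bits


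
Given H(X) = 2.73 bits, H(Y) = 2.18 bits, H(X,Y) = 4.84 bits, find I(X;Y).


I(X;Y) = H(X) + H(Y) - H(X,Y) = 2.73 + 2.18 - 4.84 = 0.07

0.07 bits


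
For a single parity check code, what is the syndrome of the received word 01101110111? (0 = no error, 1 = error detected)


Syndrome = XOR of all bits = 0 XOR 1 XOR 1 XOR 0 XOR 1 XOR 1 XOR 1 XOR 0 XOR 1 XOR 1 XOR 1 = 0

0


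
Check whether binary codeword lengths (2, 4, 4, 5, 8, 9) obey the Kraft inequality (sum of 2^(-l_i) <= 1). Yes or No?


Kraft sum = sum(2^(-l_i)) = 0.4121, need <= 1. Result: satisfied (a binary prefix-free code with these lengths exists)

Yes


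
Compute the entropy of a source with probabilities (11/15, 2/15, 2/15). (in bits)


H = -sum(p_i * log2(p_i)). Terms: -(11/15)*log2(11/15) = 0.328137; -(2/15)*log2(2/15) = 0.387585; -(2/15)*log2(2/15) = 0.387585. H = 0.328137 + 0.387585 + 0.387585 = 1.1033

1.1033 bits


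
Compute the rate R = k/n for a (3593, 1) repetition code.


Rate = k/n = 1/3593

1/3593


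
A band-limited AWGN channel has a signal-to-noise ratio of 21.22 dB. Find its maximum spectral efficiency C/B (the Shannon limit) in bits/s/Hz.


SNR_linear = 10^(21.22/10) = 132.4342; C/B = log2(1 + SNR_linear) = log2(1 + 132.4342) = 7.06

7.06 bits/s/Hz


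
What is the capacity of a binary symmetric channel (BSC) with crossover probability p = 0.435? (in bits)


H(p) = -p*log2(p) - (1-p)*log2(1-p) = -0.435*log2(0.435) - 0.565*log2(0.565) = 0.522397 + 0.465378 = 0.9878. C = 1 - H(p) = 1 - 0.9878 = 0.0122

0.0122 bits


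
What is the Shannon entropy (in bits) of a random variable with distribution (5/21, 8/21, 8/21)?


H = -sum(p_i * log2(p_i)). Terms: -(5/21)*log2(5/21) = 0.492950; -(8/21)*log2(8/21) = 0.530407; -(8/21)*log2(8/21) = 0.530407. H = 0.492950 + 0.530407 + 0.530407 = 1.5538

1.5538 bits


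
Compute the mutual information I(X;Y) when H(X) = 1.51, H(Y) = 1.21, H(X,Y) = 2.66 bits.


I(X;Y) = H(X) + H(Y) - H(X,Y) = 1.51 + 1.21 - 2.66 = 0.06

0.06 bits


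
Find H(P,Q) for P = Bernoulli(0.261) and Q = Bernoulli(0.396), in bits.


H(P,Q) = -p*log2(q) - (1-p)*log2(1-q). -0.261*log2(0.396) = 0.348808; -0.739*log2(0.604) = 0.537533. H(P,Q) = 0.348808 + 0.537533 = 0.8863

0.8863 bits


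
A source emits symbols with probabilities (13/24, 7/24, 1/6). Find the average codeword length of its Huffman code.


Huffman construction (repeatedly merge the two least-probable nodes; each merge adds 1 bit to every symbol beneath it): 1/6 + 7/24 = 11/24; 11/24 + 13/24 = 1. Resulting codeword lengths (in the order the probabilities were given): (1, 2, 2). L_avg = sum(p_i * l_i) = 13/24*1 + 7/24*2 + 1/6*2 = 35/24 = 1.4583

1.4583 bits


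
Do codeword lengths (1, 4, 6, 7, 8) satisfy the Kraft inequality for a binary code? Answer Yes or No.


Kraft sum = sum(2^(-l_i)) = 0.5898, need <= 1. Result: satisfied (a binary prefix-free code with these lengths exists)

Yes


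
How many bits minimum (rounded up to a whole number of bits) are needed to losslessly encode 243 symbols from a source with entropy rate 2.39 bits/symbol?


Minimum bits >= n * H = 243 * 2.39 = 580.77, rounded up to a whole number of bits = 581

581 bits


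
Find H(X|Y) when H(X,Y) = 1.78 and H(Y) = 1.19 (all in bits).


H(X|Y) = H(X,Y) - H(Y) = 1.78 - 1.19 = 0.59

0.59 bits


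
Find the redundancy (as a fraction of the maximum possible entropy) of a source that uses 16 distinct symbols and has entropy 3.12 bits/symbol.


H_max = log2(K) = log2(16) = 4.0 bits/symbol. Redundancy = 1 - H/H_max = 1 - 3.12/4.0 = 1 - 0.78 = 0.22

0.22


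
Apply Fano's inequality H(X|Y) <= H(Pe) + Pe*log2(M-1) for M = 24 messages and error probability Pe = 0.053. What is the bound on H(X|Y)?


H(Pe) = -Pe*log2(Pe) - (1-Pe)*log2(1-Pe) = -0.053*log2(0.053) - 0.947*log2(0.947) = 0.224607 + 0.074400 = 0.299. Pe*log2(M-1) = 0.053*log2(23) = 0.239749. Bound = H(Pe) + Pe*log2(M-1) = 0.224607 + 0.074400 + 0.239749 = 0.5388

0.5388 bits


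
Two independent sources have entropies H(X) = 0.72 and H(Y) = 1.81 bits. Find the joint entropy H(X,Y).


For independent variables, H(X,Y) = H(X) + H(Y) = 0.72 + 1.81 = 2.53

2.53 bits


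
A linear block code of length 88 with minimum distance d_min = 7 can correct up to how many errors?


Correction capability = floor((d-1)/2) = floor((7-1)/2) = 3

3 errors


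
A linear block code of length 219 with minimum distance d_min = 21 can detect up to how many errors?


Detection capability = d_min - 1 = 21 - 1 = 20

20 errors


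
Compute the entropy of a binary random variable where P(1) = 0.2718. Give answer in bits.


H = -p*log2(p) - (1-p)*log2(1-p). -0.2718*log2(0.2718) = 0.510816; -0.7282*log2(0.7282) = 0.333219. H = 0.510816 + 0.333219 = 0.844

0.844 bits


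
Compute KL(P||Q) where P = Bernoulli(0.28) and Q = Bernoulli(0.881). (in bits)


KL = p*log2(p/q) + (1-p)*log2((1-p)/(1-q)) = 0.28*log2(0.28/0.881) + 0.72*log2(0.72/0.119) = 1.4068

1.4068 bits


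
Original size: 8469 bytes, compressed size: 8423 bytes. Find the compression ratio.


Ratio = original / compressed = 8469 / 8423 = 1.0055

1.0055


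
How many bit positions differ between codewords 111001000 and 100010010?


Count differing positions: . ^ ^ . ^ ^ . ^ . = 5 differences

5


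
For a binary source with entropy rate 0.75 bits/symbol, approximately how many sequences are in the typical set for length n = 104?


log2|A_typical| = nH = 104 * 0.75 = 78.0, so |A_typical| ~ 2^78.0 = 3.022e+23

3.022e+23


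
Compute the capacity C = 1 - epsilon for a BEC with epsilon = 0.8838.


C = 1 - epsilon = 1 - 0.8838 = 0.1162

0.1162 bits


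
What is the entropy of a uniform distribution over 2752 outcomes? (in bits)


H = log2(n) = log2(2752) = 11.4263

11.4263 bits


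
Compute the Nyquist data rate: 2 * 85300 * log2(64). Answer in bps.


Rate = 2 * B * log2(M) = 2 * 85300 * 6.0 = 1023600.0

1023600.0 bps


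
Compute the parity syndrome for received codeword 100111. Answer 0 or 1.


Syndrome = XOR of all bits = 1 XOR 0 XOR 0 XOR 1 XOR 1 XOR 1 = 0

0


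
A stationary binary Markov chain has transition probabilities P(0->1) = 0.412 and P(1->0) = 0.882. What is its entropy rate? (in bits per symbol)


Stationary distribution: pi_0 = p10/(p01+p10) = 0.6816, pi_1 = 0.3184. Entropy rate H' = pi_0*H(p01) + pi_1*H(p10) = 0.6816*0.9775 + 0.3184*0.5236 = 0.833

0.833 bits/symbol


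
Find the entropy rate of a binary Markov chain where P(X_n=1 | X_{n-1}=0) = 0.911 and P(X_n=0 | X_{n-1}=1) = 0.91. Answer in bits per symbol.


Stationary distribution: pi_0 = p10/(p01+p10) = 0.4997, pi_1 = 0.5003. Entropy rate H' = pi_0*H(p01) + pi_1*H(p10) = 0.4997*0.4331 + 0.5003*0.4365 = 0.4348

0.4348 bits/symbol


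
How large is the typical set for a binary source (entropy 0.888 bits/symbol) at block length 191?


log2|A_typical| = nH = 191 * 0.888 = 169.608, so |A_typical| ~ 2^169.608 = 1.141e+51

1.141e+51


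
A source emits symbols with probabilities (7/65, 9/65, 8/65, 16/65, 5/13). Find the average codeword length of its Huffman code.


Huffman construction (repeatedly merge the two least-probable nodes; each merge adds 1 bit to every symbol beneath it): 7/65 + 8/65 = 3/13; 9/65 + 3/13 = 24/65; 16/65 + 24/65 = 8/13; 5/13 + 8/13 = 1. Resulting codeword lengths (in the order the probabilities were given): (4, 3, 4, 2, 1). L_avg = sum(p_i * l_i) = 7/65*4 + 9/65*3 + 8/65*4 + 16/65*2 + 5/13*1 = 144/65 = 2.2154

2.2154 bits


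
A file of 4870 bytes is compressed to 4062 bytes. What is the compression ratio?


Ratio = original / compressed = 4870 / 4062 = 1.1989

1.1989


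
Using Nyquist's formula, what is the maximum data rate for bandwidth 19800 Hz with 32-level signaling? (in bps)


Rate = 2 * B * log2(M) = 2 * 19800 * 5.0 = 198000.0

198000.0 bps


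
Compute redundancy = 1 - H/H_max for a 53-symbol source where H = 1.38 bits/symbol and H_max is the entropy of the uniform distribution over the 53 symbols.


H_max = log2(K) = log2(53) = 5.7279 bits/symbol. Redundancy = 1 - H/H_max = 1 - 1.38/5.7279 = 1 - 0.2409 = 0.7591

0.7591


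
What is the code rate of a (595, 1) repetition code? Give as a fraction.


Rate = k/n = 1/595

1/595


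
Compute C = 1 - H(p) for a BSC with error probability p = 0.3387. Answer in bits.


H(p) = -p*log2(p) - (1-p)*log2(1-p) = -0.3387*log2(0.3387) - 0.6613*log2(0.6613) = 0.529022 + 0.394547 = 0.9236. C = 1 - H(p) = 1 - 0.9236 = 0.0764

0.0764 bits


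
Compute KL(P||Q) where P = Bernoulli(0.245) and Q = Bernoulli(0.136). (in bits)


KL = p*log2(p/q) + (1-p)*log2((1-p)/(1-q)) = 0.245*log2(0.245/0.136) + 0.755*log2(0.755/0.864) = 0.0612

0.0612 bits


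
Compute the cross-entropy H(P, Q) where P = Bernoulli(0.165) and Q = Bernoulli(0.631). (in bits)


H(P,Q) = -p*log2(q) - (1-p)*log2(1-q). -0.165*log2(0.631) = 0.109608; -0.835*log2(0.369) = 1.200987. H(P,Q) = 0.109608 + 1.200987 = 1.3106

1.3106 bits


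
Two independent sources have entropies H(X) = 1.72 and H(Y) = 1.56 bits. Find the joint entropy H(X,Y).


For independent variables, H(X,Y) = H(X) + H(Y) = 1.72 + 1.56 = 3.28

3.28 bits


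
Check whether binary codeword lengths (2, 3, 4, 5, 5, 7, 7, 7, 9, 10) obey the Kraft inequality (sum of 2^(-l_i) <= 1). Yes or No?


Kraft sum = sum(2^(-l_i)) = 0.5264, need <= 1. Result: satisfied (a binary prefix-free code with these lengths exists)

Yes


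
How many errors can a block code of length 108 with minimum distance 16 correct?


Correction capability = floor((d-1)/2) = floor((16-1)/2) = 7

7 errors


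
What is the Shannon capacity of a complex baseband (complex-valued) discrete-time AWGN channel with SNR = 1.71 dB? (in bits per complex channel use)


SNR_linear = 10^(1.71/10) = 1.4825; C = log2(1 + SNR_linear) = log2(1 + 1.4825) = 1.3118

1.3118 bits/channel use


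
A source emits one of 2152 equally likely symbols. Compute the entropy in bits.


H = log2(n) = log2(2152) = 11.0715

11.0715 bits


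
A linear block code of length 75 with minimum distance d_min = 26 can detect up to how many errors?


Detection capability = d_min - 1 = 26 - 1 = 25

25 errors


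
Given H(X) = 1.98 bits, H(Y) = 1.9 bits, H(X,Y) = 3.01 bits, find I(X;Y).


I(X;Y) = H(X) + H(Y) - H(X,Y) = 1.98 + 1.9 - 3.01 = 0.87

0.87 bits


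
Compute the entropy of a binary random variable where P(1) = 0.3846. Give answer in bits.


H = -p*log2(p) - (1-p)*log2(1-p). -0.3846*log2(0.3846) = 0.530198; -0.6154*log2(0.6154) = 0.431028. H = 0.530198 + 0.431028 = 0.9612

0.9612 bits


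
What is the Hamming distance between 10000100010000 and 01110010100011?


Count differing positions: ^ ^ ^ ^ . ^ ^ . ^ ^ . . ^ ^ = 10 differences

10


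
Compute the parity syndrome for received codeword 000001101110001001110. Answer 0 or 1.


Syndrome = XOR of all bits = 0 XOR 0 XOR 0 XOR 0 XOR 0 XOR 1 XOR 1 XOR 0 XOR 1 XOR 1 XOR 1 XOR 0 XOR 0 XOR 0 XOR 1 XOR 0 XOR 0 XOR 1 XOR 1 XOR 1 XOR 0 = 1

1


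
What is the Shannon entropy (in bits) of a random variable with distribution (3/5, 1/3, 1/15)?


H = -sum(p_i * log2(p_i)). Terms: -(3/5)*log2(3/5) = 0.442179; -(1/3)*log2(1/3) = 0.528321; -(1/15)*log2(1/15) = 0.260459. H = 0.442179 + 0.528321 + 0.260459 = 1.231

1.231 bits


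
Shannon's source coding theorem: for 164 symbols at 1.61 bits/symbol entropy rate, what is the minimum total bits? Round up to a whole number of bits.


Minimum bits >= n * H = 164 * 1.61 = 264.04, rounded up to a whole number of bits = 265

265 bits


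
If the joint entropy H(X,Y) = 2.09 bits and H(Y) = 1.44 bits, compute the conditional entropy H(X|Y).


H(X|Y) = H(X,Y) - H(Y) = 2.09 - 1.44 = 0.65

0.65 bits


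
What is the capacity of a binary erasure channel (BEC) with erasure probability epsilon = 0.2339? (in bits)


C = 1 - epsilon = 1 - 0.2339 = 0.7661

0.7661 bits


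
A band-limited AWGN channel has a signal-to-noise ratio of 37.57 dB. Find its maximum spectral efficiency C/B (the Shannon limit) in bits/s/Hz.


SNR_linear = 10^(37.57/10) = 5714.7864; C/B = log2(1 + SNR_linear) = log2(1 + 5714.7864) = 12.4807

12.4807 bits/s/Hz


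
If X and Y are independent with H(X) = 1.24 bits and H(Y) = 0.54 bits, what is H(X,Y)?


For independent variables, H(X,Y) = H(X) + H(Y) = 1.24 + 0.54 = 1.78

1.78 bits


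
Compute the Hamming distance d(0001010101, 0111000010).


Count differing positions: . ^ ^ . . ^ . ^ ^ ^ = 6 differences

6


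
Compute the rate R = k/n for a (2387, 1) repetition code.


Rate = k/n = 1/2387

1/2387


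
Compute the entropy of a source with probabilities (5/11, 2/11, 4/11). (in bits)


H = -sum(p_i * log2(p_i)). Terms: -(5/11)*log2(5/11) = 0.517047; -(2/11)*log2(2/11) = 0.447169; -(4/11)*log2(4/11) = 0.530702. H = 0.517047 + 0.447169 + 0.530702 = 1.4949

1.4949 bits


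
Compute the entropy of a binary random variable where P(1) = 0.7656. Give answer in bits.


H = -p*log2(p) - (1-p)*log2(1-p). -0.7656*log2(0.7656) = 0.295014; -0.2344*log2(0.2344) = 0.490589. H = 0.295014 + 0.490589 = 0.7856

0.7856 bits


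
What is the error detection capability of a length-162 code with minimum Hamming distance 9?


Detection capability = d_min - 1 = 9 - 1 = 8

8 errors


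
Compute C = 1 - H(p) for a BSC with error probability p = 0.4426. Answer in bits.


H(p) = -p*log2(p) - (1-p)*log2(1-p) = -0.4426*log2(0.4426) - 0.5574*log2(0.5574) = 0.520464 + 0.470008 = 0.9905. C = 1 - H(p) = 1 - 0.9905 = 0.0095

0.0095 bits


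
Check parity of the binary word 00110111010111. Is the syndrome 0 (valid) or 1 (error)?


Syndrome = XOR of all bits = 0 XOR 0 XOR 1 XOR 1 XOR 0 XOR 1 XOR 1 XOR 1 XOR 0 XOR 1 XOR 0 XOR 1 XOR 1 XOR 1 = 1

1


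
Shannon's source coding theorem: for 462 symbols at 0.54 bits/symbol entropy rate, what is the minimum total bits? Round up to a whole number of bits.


Minimum bits >= n * H = 462 * 0.54 = 249.48, rounded up to a whole number of bits = 250

250 bits


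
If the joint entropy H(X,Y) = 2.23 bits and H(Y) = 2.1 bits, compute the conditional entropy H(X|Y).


H(X|Y) = H(X,Y) - H(Y) = 2.23 - 2.1 = 0.13

0.13 bits


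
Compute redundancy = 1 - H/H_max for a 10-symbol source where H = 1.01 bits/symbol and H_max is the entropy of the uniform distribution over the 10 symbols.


H_max = log2(K) = log2(10) = 3.3219 bits/symbol. Redundancy = 1 - H/H_max = 1 - 1.01/3.3219 = 1 - 0.304 = 0.696

0.696


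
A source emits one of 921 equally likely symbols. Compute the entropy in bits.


H = log2(n) = log2(921) = 9.8471

9.8471 bits


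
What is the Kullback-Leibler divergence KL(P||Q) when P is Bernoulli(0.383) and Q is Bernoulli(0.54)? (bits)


KL = p*log2(p/q) + (1-p)*log2((1-p)/(1-q)) = 0.383*log2(0.383/0.54) + 0.617*log2(0.617/0.46) = 0.0716

0.0716 bits


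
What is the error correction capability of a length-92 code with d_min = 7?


Correction capability = floor((d-1)/2) = floor((7-1)/2) = 3

3 errors


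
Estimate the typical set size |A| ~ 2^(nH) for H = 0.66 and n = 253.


log2|A_typical| = nH = 253 * 0.66 = 166.98, so |A_typical| ~ 2^166.98 = 1.845e+50

1.845e+50


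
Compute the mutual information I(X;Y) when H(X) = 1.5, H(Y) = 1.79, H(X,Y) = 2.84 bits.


I(X;Y) = H(X) + H(Y) - H(X,Y) = 1.5 + 1.79 - 2.84 = 0.45

0.45 bits


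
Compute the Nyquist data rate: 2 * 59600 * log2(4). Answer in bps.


Rate = 2 * B * log2(M) = 2 * 59600 * 2.0 = 238400.0

238400.0 bps


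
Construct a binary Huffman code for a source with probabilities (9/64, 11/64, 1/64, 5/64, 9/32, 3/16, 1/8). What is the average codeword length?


Huffman construction (repeatedly merge the two least-probable nodes; each merge adds 1 bit to every symbol beneath it): 1/64 + 5/64 = 3/32; 3/32 + 1/8 = 7/32; 9/64 + 11/64 = 5/16; 3/16 + 7/32 = 13/32; 9/32 + 5/16 = 19/32; 13/32 + 19/32 = 1. Resulting codeword lengths (in the order the probabilities were given): (3, 3, 4, 4, 2, 2, 3). L_avg = sum(p_i * l_i) = 9/64*3 + 11/64*3 + 1/64*4 + 5/64*4 + 9/32*2 + 3/16*2 + 1/8*3 = 21/8 = 2.625

2.625 bits


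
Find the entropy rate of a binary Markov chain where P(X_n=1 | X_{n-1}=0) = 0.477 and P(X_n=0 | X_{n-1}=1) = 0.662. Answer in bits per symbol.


Stationary distribution: pi_0 = p10/(p01+p10) = 0.5812, pi_1 = 0.4188. Entropy rate H' = pi_0*H(p01) + pi_1*H(p10) = 0.5812*0.9985 + 0.4188*0.9229 = 0.9668

0.9668 bits/symbol


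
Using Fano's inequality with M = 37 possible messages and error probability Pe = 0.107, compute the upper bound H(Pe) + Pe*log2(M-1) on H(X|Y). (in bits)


H(Pe) = -Pe*log2(Pe) - (1-Pe)*log2(1-Pe) = -0.107*log2(0.107) - 0.893*log2(0.893) = 0.345002 + 0.145798 = 0.4908. Pe*log2(M-1) = 0.107*log2(36) = 0.553182. Bound = H(Pe) + Pe*log2(M-1) = 0.345002 + 0.145798 + 0.553182 = 1.044

1.044 bits


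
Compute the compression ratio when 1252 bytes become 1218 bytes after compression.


Ratio = original / compressed = 1252 / 1218 = 1.0279

1.0279


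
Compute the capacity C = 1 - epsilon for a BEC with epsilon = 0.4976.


C = 1 - epsilon = 1 - 0.4976 = 0.5024

0.5024 bits


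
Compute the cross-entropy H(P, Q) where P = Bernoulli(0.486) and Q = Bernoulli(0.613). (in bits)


H(P,Q) = -p*log2(q) - (1-p)*log2(1-q). -0.486*log2(0.613) = 0.343136; -0.514*log2(0.387) = 0.703972. H(P,Q) = 0.343136 + 0.703972 = 1.0471

1.0471 bits


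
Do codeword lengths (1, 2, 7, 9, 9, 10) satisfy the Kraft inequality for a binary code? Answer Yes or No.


Kraft sum = sum(2^(-l_i)) = 0.7627, need <= 1. Result: satisfied (a binary prefix-free code with these lengths exists)

Yes


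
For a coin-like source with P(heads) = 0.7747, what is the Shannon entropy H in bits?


H = -p*log2(p) - (1-p)*log2(1-p). -0.7747*log2(0.7747) = 0.285315; -0.2253*log2(0.2253) = 0.484413. H = 0.285315 + 0.484413 = 0.7697

0.7697 bits


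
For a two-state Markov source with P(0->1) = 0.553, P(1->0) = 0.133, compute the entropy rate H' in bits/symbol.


Stationary distribution: pi_0 = p10/(p01+p10) = 0.1939, pi_1 = 0.8061. Entropy rate H' = pi_0*H(p01) + pi_1*H(p10) = 0.1939*0.9919 + 0.8061*0.5656 = 0.6483

0.6483 bits/symbol
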